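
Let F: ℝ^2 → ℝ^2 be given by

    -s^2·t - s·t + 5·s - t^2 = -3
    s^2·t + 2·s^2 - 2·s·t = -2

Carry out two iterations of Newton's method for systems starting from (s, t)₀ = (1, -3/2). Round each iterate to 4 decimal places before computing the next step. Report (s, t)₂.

(1.3871, -20.6675)

At (1, -3/2): F = (8.7500, 5.5000).
Jacobian J = [[-2·s·t - t + 5, -s^2 - s - 2·t], [2·s·t + 4·s - 2·t, s^2 - 2·s]].
At the point, J = [[9.5000, 1.0000], [4.0000, -1.0000]] (det J = -13.5000).
Solving J·Δ = −F gives Δ = (-1.0556, 1.2778).
Then the next iterate is (s, t)₁ = (-0.0556, -0.2222).
Round to (-0.0556, -0.2222) and repeat: F = (2.660960, 1.980787), J = [[5.197491, 0.496909], [0.246709, 0.114291]].
Δ = (1.4427, -20.4453), so (s, t)₂ = (1.3871, -20.6675).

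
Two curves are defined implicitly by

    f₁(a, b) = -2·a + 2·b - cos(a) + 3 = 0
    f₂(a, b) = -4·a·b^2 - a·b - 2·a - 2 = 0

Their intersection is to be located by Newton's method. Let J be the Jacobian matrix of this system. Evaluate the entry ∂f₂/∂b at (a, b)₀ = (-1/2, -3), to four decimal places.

-11.5000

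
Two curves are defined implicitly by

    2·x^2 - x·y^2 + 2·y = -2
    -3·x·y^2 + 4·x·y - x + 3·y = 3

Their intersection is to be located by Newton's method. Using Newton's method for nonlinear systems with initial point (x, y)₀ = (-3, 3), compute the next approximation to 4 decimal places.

(-0.9120, 2.5424)

At (-3, 3): F = (53.0000, 54.0000).
Jacobian J = [[4·x - y^2, -2·x·y + 2], [-3·y^2 + 4·y - 1, -6·x·y + 4·x + 3]].
At the point, J = [[-21.0000, 20.0000], [-16.0000, 45.0000]] (det J = -625.0000).
Solving J·Δ = −F gives Δ = (2.0880, -0.4576).
Then the next iterate is (x, y)₁ = (-0.9120, 2.5424).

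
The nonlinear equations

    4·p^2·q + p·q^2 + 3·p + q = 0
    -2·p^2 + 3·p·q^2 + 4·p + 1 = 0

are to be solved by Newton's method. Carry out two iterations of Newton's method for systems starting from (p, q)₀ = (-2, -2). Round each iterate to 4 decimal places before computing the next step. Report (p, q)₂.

(-0.2882, -1.1258)

At (-2, -2): F = (-48.0000, -39.0000).
Jacobian J = [[8·p·q + q^2 + 3, 4·p^2 + 2·p·q + 1], [-4·p + 3·q^2 + 4, 6·p·q]].
At the point, J = [[39.0000, 25.0000], [24.0000, 24.0000]] (det J = 336.0000).
Solving J·Δ = −F gives Δ = (0.5268, 1.0982).
Then the next iterate is (p, q)₁ = (-1.4732, -0.9018).
Round to (-1.4732, -0.9018) and repeat: F = (-14.348242, -12.827646), J = [[14.441497, 12.338336], [12.332530, 7.971191]].
Δ = (1.1850, -0.2240), so (p, q)₂ = (-0.2882, -1.1258).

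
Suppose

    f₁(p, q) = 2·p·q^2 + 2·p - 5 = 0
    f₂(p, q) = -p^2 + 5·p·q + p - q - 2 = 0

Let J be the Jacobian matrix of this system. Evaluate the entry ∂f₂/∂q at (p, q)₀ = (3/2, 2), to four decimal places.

∂f₂/∂q = 5·p - 1.
At (3/2, 2) this is 6.5000.

6.5000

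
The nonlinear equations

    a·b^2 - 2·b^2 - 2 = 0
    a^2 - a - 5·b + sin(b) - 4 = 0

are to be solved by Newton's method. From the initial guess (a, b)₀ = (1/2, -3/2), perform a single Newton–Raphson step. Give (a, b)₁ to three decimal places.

(1.975, -1.043)

At (1/2, -3/2): F = (-5.375, 2.25251).
Jacobian J = [[b^2, 2·a·b - 4·b], [2·a - 1, cos(b) - 5]].
At the point, J = [[2.250, 4.500], [0.000, -4.92926]] (det J = -11.09084).
Solving J·Δ = −F gives Δ = (1.475, 0.457).
Then the next iterate is (a, b)₁ = (1.975, -1.043).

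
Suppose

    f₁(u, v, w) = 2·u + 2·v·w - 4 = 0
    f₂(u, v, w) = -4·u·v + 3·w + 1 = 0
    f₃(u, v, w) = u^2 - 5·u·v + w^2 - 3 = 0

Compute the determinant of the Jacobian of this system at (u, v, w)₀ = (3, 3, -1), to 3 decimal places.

672.000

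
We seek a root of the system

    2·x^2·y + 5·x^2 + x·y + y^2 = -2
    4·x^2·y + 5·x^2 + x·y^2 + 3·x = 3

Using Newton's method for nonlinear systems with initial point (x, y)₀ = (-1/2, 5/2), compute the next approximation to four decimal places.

(-0.6281, 0.4078)

At (-1/2, 5/2): F = (9.5000, -3.8750).
Jacobian J = [[4·x·y + 10·x + y, 2·x^2 + x + 2·y], [8·x·y + 10·x + y^2 + 3, 4·x^2 + 2·x·y]].
At the point, J = [[-7.5000, 5.0000], [-5.7500, -1.5000]] (det J = 40.0000).
Solving J·Δ = −F gives Δ = (-0.1281, -2.0922).
Then the next iterate is (x, y)₁ = (-0.6281, 0.4078).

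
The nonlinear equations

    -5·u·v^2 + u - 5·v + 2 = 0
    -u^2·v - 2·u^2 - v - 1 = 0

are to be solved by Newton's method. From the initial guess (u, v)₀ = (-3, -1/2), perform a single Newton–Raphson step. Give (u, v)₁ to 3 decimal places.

At (-3, -1/2): F = (5.250, -14.000).
Jacobian J = [[-5·v^2 + 1, -10·u·v - 5], [-2·u·v - 4·u, -u^2 - 1]].
At the point, J = [[-0.250, -20.000], [9.000, -10.000]] (det J = 182.500).
Solving J·Δ = −F gives Δ = (1.822, 0.240).
Then the next iterate is (u, v)₁ = (-1.178, -0.260).

(-1.178, -0.260)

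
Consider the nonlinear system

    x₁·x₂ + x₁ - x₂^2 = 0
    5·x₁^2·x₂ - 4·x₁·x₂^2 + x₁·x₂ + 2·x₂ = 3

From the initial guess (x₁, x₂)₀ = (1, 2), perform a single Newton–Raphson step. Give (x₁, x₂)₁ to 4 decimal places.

(0.8333, 1.5000)

At (1, 2): F = (-1.0000, -3.0000).
Jacobian J = [[x₂ + 1, x₁ - 2·x₂], [10·x₁·x₂ - 4·x₂^2 + x₂, 5·x₁^2 - 8·x₁·x₂ + x₁ + 2]].
At the point, J = [[3.0000, -3.0000], [6.0000, -8.0000]] (det J = -6.0000).
Solving J·Δ = −F gives Δ = (-0.1667, -0.5000).
Then the next iterate is (x₁, x₂)₁ = (0.8333, 1.5000).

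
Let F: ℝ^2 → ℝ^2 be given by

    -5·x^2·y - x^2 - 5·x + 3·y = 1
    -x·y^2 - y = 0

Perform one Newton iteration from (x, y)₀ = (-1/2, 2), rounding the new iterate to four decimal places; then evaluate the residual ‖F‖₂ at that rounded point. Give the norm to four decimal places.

2.1960

At (-1/2, 2): F = (4.7500, 0.0000).
Jacobian J = [[-10·x·y - 2·x - 5, -5·x^2 + 3], [-y^2, -2·x·y - 1]].
At the point, J = [[6.0000, 1.7500], [-4.0000, 1.0000]] (det J = 13.0000).
Solving J·Δ = −F gives Δ = (-0.3654, -1.4615).
Then the next iterate is (x, y)₁ = (-0.8654, 0.5385).
Re-evaluating at (-0.8654, 0.5385): F = (2.177123, -0.287549), so ‖F‖₂ = 2.1960.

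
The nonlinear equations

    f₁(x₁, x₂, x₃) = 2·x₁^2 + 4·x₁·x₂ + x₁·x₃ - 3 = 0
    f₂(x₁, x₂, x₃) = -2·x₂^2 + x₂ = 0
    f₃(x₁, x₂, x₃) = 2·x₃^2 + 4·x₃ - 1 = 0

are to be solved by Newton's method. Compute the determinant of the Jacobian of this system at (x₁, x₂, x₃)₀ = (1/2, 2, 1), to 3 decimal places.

-616.000

J = [[4·x₁ + 4·x₂ + x₃, 4·x₁, x₁], [0, -4·x₂ + 1, 0], [0, 0, 4·x₃ + 4]].
At the point, J = [[11.000, 2.000, 0.500], [0.000, -7.000, 0.000], [0.000, 0.000, 8.000]].
det J = -616.000.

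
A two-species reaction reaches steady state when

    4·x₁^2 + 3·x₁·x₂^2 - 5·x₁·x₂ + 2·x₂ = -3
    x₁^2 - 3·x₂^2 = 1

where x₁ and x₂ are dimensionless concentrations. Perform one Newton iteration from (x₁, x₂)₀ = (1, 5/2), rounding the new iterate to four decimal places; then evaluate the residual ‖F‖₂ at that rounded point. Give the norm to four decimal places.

At (1, 5/2): F = (18.2500, -18.7500).
Jacobian J = [[8·x₁ + 3·x₂^2 - 5·x₂, 6·x₁·x₂ - 5·x₁ + 2], [2·x₁, -6·x₂]].
At the point, J = [[14.2500, 12.0000], [2.0000, -15.0000]] (det J = -237.7500).
Solving J·Δ = −F gives Δ = (-0.2050, -1.2773).
Then the next iterate is (x₁, x₂)₁ = (0.7950, 1.2227).
Re-evaluating at (0.7950, 1.2227): F = (6.678831, -4.852961), so ‖F‖₂ = 8.2558.

8.2558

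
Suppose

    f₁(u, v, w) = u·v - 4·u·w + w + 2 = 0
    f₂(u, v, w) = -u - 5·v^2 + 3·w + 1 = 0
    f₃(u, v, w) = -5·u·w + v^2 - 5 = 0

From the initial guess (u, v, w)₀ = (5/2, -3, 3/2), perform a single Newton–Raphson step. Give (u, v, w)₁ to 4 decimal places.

(3.3511, -1.3220, -0.9961)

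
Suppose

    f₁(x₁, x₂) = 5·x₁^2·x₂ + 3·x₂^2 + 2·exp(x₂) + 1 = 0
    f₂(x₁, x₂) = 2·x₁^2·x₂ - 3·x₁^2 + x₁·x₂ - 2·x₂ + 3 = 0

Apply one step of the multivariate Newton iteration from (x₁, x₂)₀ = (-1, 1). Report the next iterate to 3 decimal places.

(-0.949, 0.153)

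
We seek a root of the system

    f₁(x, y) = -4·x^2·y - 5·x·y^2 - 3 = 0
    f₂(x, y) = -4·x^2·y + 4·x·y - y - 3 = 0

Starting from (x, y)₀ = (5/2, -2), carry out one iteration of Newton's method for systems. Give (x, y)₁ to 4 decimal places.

(1.8955, -1.3964)

At (5/2, -2): F = (-3.0000, 29.0000).
Jacobian J = [[-8·x·y - 5·y^2, -4·x^2 - 10·x·y], [-8·x·y + 4·y, -4·x^2 + 4·x - 1]].
At the point, J = [[20.0000, 25.0000], [32.0000, -16.0000]] (det J = -1120.0000).
Solving J·Δ = −F gives Δ = (-0.6045, 0.6036).
Then the next iterate is (x, y)₁ = (1.8955, -1.3964).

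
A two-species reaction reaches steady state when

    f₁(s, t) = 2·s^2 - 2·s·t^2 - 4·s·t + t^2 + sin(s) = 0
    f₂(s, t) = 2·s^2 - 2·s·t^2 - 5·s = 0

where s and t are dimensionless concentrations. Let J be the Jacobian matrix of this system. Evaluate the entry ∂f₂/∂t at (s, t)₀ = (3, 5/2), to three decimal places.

-30.000

∂f₂/∂t = -4·s·t.
At (3, 5/2) this is -30.000.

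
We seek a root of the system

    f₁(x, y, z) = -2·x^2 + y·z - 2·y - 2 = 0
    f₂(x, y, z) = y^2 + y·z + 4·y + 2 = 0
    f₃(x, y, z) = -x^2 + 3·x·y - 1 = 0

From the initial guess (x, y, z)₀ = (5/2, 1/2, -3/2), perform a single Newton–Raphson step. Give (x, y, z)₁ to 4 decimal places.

(0.7651, 0.1570, -6.0992)

At (5/2, 1/2, -3/2): F = (-16.2500, 3.5000, -3.5000).
Jacobian J = [[-4·x, z - 2, y], [0, 2·y + z + 4, y], [-2·x + 3·y, 3·x, 0]].
At the point, J = [[-10.0000, -3.5000, 0.5000], [0.0000, 3.5000, 0.5000], [-3.5000, 7.5000, 0.0000]] (det J = 49.7500).
Solving J·Δ = −F gives Δ = (-1.7349, -0.3430, -4.5992).
Then the next iterate is (x, y, z)₁ = (0.7651, 0.1570, -6.0992).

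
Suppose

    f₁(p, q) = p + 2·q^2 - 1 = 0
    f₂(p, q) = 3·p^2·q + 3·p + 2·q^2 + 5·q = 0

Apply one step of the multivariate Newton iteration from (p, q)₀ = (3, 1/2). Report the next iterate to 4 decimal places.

(-0.4000, 0.9500)

At (3, 1/2): F = (2.5000, 25.5000).
Jacobian J = [[1, 4·q], [6·p·q + 3, 3·p^2 + 4·q + 5]].
At the point, J = [[1.0000, 2.0000], [12.0000, 34.0000]] (det J = 10.0000).
Solving J·Δ = −F gives Δ = (-3.4000, 0.4500).
Then the next iterate is (p, q)₁ = (-0.4000, 0.9500).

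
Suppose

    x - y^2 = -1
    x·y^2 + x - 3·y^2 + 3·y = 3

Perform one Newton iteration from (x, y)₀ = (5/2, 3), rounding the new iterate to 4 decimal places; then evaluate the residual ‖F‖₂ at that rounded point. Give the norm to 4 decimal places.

1.7761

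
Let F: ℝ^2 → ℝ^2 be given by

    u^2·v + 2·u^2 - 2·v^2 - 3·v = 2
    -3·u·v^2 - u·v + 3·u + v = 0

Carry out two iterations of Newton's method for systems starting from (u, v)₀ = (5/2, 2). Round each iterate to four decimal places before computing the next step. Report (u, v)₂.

(1.6094, 1.0748)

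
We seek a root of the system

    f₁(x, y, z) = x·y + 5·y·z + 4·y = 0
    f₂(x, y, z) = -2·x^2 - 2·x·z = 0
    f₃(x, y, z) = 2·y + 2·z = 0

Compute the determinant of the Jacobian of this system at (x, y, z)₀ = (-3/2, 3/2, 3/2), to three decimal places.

-24.000

J = [[y, x + 5·z + 4, 5·y], [-4·x - 2·z, 0, -2·x], [0, 2, 2]].
At the point, J = [[1.500, 10.000, 7.500], [3.000, 0.000, 3.000], [0.000, 2.000, 2.000]].
det J = -24.000.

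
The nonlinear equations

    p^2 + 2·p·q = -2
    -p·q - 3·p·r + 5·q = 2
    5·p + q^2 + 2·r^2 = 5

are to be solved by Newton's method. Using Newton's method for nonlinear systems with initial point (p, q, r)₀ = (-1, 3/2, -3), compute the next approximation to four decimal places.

(-1.0464, 1.4768, -2.1710)

At (-1, 3/2, -3): F = (0.0000, -2.0000, 10.2500).
Jacobian J = [[2·p + 2·q, 2·p, 0], [-q - 3·r, -p + 5, -3·p], [5, 2·q, 4·r]].
At the point, J = [[1.0000, -2.0000, 0.0000], [7.5000, 6.0000, 3.0000], [5.0000, 3.0000, -12.0000]] (det J = -291.0000).
Solving J·Δ = −F gives Δ = (-0.0464, -0.0232, 0.8290).
Then the next iterate is (p, q, r)₁ = (-1.0464, 1.4768, -2.1710).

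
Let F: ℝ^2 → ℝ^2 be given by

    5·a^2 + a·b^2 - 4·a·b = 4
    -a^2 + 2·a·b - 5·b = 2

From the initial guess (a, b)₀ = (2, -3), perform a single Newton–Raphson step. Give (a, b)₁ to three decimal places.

At (2, -3): F = (58.000, -3.000).
Jacobian J = [[10·a + b^2 - 4·b, 2·a·b - 4·a], [-2·a + 2·b, 2·a - 5]].
At the point, J = [[41.000, -20.000], [-10.000, -1.000]] (det J = -241.000).
Solving J·Δ = −F gives Δ = (-0.490, 1.896).
Then the next iterate is (a, b)₁ = (1.510, -1.104).

(1.510, -1.104)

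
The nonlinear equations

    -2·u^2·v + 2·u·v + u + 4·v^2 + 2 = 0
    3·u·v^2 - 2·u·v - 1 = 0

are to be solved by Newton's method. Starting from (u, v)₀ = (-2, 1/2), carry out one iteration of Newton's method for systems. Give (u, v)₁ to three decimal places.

At (-2, 1/2): F = (-5.000, -0.500).
Jacobian J = [[-4·u·v + 2·v + 1, -2·u^2 + 2·u + 8·v], [3·v^2 - 2·v, 6·u·v - 2·u]].
At the point, J = [[6.000, -8.000], [-0.250, -2.000]] (det J = -14.000).
Solving J·Δ = −F gives Δ = (0.429, -0.304).
Then the next iterate is (u, v)₁ = (-1.571, 0.196).

(-1.571, 0.196)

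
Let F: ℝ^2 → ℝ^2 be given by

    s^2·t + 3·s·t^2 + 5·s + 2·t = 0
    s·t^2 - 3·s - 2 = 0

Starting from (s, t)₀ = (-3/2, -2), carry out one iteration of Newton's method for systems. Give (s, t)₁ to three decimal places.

At (-3/2, -2): F = (-34.000, -3.500).
Jacobian J = [[2·s·t + 3·t^2 + 5, s^2 + 6·s·t + 2], [t^2 - 3, 2·s·t]].
At the point, J = [[23.000, 22.250], [1.000, 6.000]] (det J = 115.750).
Solving J·Δ = −F gives Δ = (1.090, 0.402).
Then the next iterate is (s, t)₁ = (-0.410, -1.598).

(-0.410, -1.598)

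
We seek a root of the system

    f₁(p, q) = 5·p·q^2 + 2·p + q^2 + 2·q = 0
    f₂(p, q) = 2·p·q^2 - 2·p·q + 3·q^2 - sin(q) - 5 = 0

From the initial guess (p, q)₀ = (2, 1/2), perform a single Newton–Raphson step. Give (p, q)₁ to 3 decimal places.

At (2, 1/2): F = (7.750, -5.72943).
Jacobian J = [[5·q^2 + 2, 10·p·q + 2·q + 2], [2·q^2 - 2·q, 4·p·q - 2·p + 6·q - cos(q)]].
At the point, J = [[3.250, 13.000], [-0.500, 2.12242]] (det J = 13.39786).
Solving J·Δ = −F gives Δ = (-6.787, 1.101).
Then the next iterate is (p, q)₁ = (-4.787, 1.601).

(-4.787, 1.601)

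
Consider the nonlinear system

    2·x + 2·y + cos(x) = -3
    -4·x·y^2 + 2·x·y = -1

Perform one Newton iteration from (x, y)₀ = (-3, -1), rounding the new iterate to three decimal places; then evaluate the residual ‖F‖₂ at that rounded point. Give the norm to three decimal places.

At (-3, -1): F = (-5.98999, 19.000).
Jacobian J = [[-sin(x) + 2, 2], [-4·y^2 + 2·y, -8·x·y + 2·x]].
At the point, J = [[2.14112, 2.000], [-6.000, -30.000]] (det J = -52.23360).
Solving J·Δ = −F gives Δ = (2.713, 0.091).
Then the next iterate is (x, y)₁ = (-0.287, -0.909).
Re-evaluating at (-0.287, -0.909): F = (1.56710, 2.47034), so ‖F‖₂ = 2.925.

2.925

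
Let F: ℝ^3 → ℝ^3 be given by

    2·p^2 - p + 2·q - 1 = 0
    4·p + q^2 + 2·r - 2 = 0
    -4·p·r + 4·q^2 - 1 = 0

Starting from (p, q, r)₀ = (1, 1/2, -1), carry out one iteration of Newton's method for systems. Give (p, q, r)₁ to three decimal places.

At (1, 1/2, -1): F = (1.000, 0.250, 4.000).
Jacobian J = [[4·p - 1, 2, 0], [4, 2·q, 2], [-4·r, 8·q, -4·p]].
At the point, J = [[3.000, 2.000, 0.000], [4.000, 1.000, 2.000], [4.000, 4.000, -4.000]] (det J = 12.000).
Solving J·Δ = −F gives Δ = (-0.500, 0.250, 0.750).
Then the next iterate is (p, q, r)₁ = (0.500, 0.750, -0.250).

(0.500, 0.750, -0.250)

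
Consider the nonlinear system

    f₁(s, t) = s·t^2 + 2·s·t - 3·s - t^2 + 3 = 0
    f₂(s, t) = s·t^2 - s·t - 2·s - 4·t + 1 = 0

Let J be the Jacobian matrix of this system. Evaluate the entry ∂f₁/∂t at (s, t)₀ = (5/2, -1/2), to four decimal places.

3.5000

∂f₁/∂t = 2·s·t + 2·s - 2·t.
At (5/2, -1/2) this is 3.5000.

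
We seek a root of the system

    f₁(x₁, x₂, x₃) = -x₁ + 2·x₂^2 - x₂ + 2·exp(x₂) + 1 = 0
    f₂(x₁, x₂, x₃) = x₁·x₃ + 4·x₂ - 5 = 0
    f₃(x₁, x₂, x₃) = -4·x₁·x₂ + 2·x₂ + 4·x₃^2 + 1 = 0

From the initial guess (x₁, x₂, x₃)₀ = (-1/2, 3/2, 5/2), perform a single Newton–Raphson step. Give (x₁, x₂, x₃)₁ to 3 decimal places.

(0.787, 0.628, 1.461)

At (-1/2, 3/2, 5/2): F = (13.46338, -0.250, 32.000).
Jacobian J = [[-1, 4·x₂ + 2·exp(x₂) - 1, 0], [x₃, 4, x₁], [-4·x₂, -4·x₁ + 2, 8·x₃]].
At the point, J = [[-1.000, 13.96338, 0.000], [2.500, 4.000, -0.500], [-6.000, 4.000, 20.000]] (det J = -738.27877).
Solving J·Δ = −F gives Δ = (1.287, -0.872, -1.039).
Then the next iterate is (x₁, x₂, x₃)₁ = (0.787, 0.628, 1.461).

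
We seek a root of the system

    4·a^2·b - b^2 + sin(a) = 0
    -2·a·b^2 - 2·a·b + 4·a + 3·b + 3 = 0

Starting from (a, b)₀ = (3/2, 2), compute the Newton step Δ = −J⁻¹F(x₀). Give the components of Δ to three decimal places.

(-0.663, 0.192)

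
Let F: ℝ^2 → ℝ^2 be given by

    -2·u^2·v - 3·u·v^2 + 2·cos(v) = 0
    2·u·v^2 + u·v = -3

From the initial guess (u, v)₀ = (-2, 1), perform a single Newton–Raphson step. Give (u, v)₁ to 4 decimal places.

At (-2, 1): F = (-0.919395, -3.0000).
Jacobian J = [[-4·u·v - 3·v^2, -2·u^2 - 6·u·v - 2·sin(v)], [2·v^2 + v, 4·u·v + u]].
At the point, J = [[5.0000, 2.317058], [3.0000, -10.0000]] (det J = -56.951174).
Solving J·Δ = −F gives Δ = (0.2835, -0.2150).
Then the next iterate is (u, v)₁ = (-1.7165, 0.7850).

(-1.7165, 0.7850)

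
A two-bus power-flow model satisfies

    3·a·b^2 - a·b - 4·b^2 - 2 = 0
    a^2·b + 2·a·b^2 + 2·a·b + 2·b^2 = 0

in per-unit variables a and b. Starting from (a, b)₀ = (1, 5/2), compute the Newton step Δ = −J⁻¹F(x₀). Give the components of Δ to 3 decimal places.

At (1, 5/2): F = (-10.750, 32.500).
Jacobian J = [[3·b^2 - b, 6·a·b - a - 8·b], [2·a·b + 2·b^2 + 2·b, a^2 + 4·a·b + 2·a + 4·b]].
At the point, J = [[16.250, -6.000], [22.500, 23.000]] (det J = 508.750).
Solving J·Δ = −F gives Δ = (0.103, -1.514).

(0.103, -1.514)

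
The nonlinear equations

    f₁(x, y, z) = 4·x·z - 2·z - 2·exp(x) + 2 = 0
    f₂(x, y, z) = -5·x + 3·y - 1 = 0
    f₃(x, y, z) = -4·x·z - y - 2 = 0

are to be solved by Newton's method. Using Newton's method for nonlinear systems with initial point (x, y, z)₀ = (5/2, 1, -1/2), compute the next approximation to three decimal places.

At (5/2, 1, -1/2): F = (-26.36499, -10.500, 2.000).
Jacobian J = [[4·z - 2·exp(x), 0, 4·x - 2], [-5, 3, 0], [-4·z, -1, -4·x]].
At the point, J = [[-26.36499, 0.000, 8.000], [-5.000, 3.000, 0.000], [2.000, -1.000, -10.000]] (det J = 782.94964).
Solving J·Δ = −F gives Δ = (-1.056, 1.740, -0.185).
Then the next iterate is (x, y, z)₁ = (1.444, 2.740, -0.685).

(1.444, 2.740, -0.685)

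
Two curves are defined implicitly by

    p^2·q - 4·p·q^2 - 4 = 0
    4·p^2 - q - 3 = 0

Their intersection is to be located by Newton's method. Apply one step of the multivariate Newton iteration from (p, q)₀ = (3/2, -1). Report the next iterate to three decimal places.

(0.966, -0.402)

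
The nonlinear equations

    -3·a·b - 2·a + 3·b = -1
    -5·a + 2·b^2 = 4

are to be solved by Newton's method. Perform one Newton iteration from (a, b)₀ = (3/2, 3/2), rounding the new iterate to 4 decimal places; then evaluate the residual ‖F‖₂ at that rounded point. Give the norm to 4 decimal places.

At (3/2, 3/2): F = (-4.2500, -7.0000).
Jacobian J = [[-3·b - 2, -3·a + 3], [-5, 4·b]].
At the point, J = [[-6.5000, -1.5000], [-5.0000, 6.0000]] (det J = -46.5000).
Solving J·Δ = −F gives Δ = (-0.7742, 0.5215).
Then the next iterate is (a, b)₁ = (0.7258, 2.0215).
Re-evaluating at (0.7258, 2.0215): F = (1.211286, 0.543925), so ‖F‖₂ = 1.3278.

1.3278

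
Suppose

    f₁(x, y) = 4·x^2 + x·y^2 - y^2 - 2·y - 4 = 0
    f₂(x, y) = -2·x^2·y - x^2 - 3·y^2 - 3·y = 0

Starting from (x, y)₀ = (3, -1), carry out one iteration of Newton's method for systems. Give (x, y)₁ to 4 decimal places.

At (3, -1): F = (36.0000, 9.0000).
Jacobian J = [[8·x + y^2, 2·x·y - 2·y - 2], [-4·x·y - 2·x, -2·x^2 - 6·y - 3]].
At the point, J = [[25.0000, -6.0000], [6.0000, -15.0000]] (det J = -339.0000).
Solving J·Δ = −F gives Δ = (-1.4336, 0.0265).
Then the next iterate is (x, y)₁ = (1.5664, -0.9735).

(1.5664, -0.9735)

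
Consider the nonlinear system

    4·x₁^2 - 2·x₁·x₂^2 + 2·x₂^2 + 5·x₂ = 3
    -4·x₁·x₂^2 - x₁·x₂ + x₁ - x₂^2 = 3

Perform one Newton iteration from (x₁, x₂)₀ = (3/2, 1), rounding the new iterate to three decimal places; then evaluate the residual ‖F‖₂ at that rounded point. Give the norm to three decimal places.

At (3/2, 1): F = (10.000, -10.000).
Jacobian J = [[8·x₁ - 2·x₂^2, -4·x₁·x₂ + 4·x₂ + 5], [-4·x₂^2 - x₂ + 1, -8·x₁·x₂ - x₁ - 2·x₂]].
At the point, J = [[10.000, 3.000], [-4.000, -15.500]] (det J = -143.000).
Solving J·Δ = −F gives Δ = (-0.874, -0.420).
Then the next iterate is (x₁, x₂)₁ = (0.626, 0.580).
Re-evaluating at (0.626, 0.580): F = (1.71913, -3.91583), so ‖F‖₂ = 4.277.

4.277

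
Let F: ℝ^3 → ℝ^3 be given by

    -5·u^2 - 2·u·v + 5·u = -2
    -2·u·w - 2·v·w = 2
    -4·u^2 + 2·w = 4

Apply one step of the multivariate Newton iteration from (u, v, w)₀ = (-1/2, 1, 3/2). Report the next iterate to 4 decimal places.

(-0.2065, -0.5978, 1.9130)

At (-1/2, 1, 3/2): F = (-0.7500, -3.5000, -2.0000).
Jacobian J = [[-10·u - 2·v + 5, -2·u, 0], [-2·w, -2·w, -2·u - 2·v], [-8·u, 0, 2]].
At the point, J = [[8.0000, 1.0000, 0.0000], [-3.0000, -3.0000, -1.0000], [4.0000, 0.0000, 2.0000]] (det J = -46.0000).
Solving J·Δ = −F gives Δ = (0.2935, -1.5978, 0.4130).
Then the next iterate is (u, v, w)₁ = (-0.2065, -0.5978, 1.9130).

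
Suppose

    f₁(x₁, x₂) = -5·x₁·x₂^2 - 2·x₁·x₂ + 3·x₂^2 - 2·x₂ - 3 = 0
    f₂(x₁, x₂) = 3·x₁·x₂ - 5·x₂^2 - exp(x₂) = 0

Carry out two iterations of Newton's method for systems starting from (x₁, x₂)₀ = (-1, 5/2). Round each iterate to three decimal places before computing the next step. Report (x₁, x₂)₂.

(-2.305, 0.198)

At (-1, 5/2): F = (47.000, -50.93249).
Jacobian J = [[-5·x₂^2 - 2·x₂, -10·x₁·x₂ - 2·x₁ + 6·x₂ - 2], [3·x₂, 3·x₁ - 10·x₂ - exp(x₂)]].
At the point, J = [[-36.250, 40.000], [7.500, -40.18249]] (det J = 1156.61541).
Solving J·Δ = −F gives Δ = (-0.129, -1.292).
Then the next iterate is (x₁, x₂)₁ = (-1.129, 1.208).
Round to (-1.129, 1.208) and repeat: F = (9.92700, -14.73460), J = [[-9.71232, 21.14432], [3.624, -18.81378]].
Δ = (-1.176, -1.010), so (x₁, x₂)₂ = (-2.305, 0.198).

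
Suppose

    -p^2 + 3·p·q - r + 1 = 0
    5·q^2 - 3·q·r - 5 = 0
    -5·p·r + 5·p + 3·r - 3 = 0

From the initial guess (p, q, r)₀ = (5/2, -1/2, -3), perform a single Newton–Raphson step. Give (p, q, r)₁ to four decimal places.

At (5/2, -1/2, -3): F = (-6.0000, -8.2500, 38.0000).
Jacobian J = [[-2·p + 3·q, 3·p, -1], [0, 10·q - 3·r, -3·q], [-5·r + 5, 0, -5·p + 3]].
At the point, J = [[-6.5000, 7.5000, -1.0000], [0.0000, 4.0000, 1.5000], [20.0000, 0.0000, -9.5000]] (det J = 552.0000).
Solving J·Δ = −F gives Δ = (-0.3980, 0.8767, 3.1621).
Then the next iterate is (p, q, r)₁ = (2.1020, 0.3767, 0.1621).

(2.1020, 0.3767, 0.1621)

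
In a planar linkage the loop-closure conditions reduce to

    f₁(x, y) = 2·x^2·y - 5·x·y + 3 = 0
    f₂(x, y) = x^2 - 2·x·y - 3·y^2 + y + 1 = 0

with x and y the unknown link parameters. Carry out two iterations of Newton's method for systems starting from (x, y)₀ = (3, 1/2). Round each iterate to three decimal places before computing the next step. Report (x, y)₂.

At (3, 1/2): F = (4.500, 6.750).
Jacobian J = [[4·x·y - 5·y, 2·x^2 - 5·x], [2·x - 2·y, -2·x - 6·y + 1]].
At the point, J = [[3.500, 3.000], [5.000, -8.000]] (det J = -43.000).
Solving J·Δ = −F gives Δ = (-1.308, 0.026).
Then the next iterate is (x, y)₁ = (1.692, 0.526).
Round to (1.692, 0.526) and repeat: F = (1.56177, 1.77885), J = [[0.92997, -2.73427], [2.332, -5.540]].
Δ = (3.094, 1.624), so (x, y)₂ = (4.786, 2.150).

(4.786, 2.150)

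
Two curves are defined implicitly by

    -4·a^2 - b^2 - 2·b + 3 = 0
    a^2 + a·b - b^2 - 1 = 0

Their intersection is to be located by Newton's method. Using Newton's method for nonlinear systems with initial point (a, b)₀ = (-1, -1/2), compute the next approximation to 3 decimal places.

At (-1, -1/2): F = (-0.250, 0.250).
Jacobian J = [[-8·a, -2·b - 2], [2·a + b, a - 2·b]].
At the point, J = [[8.000, -1.000], [-2.500, 0.000]] (det J = -2.500).
Solving J·Δ = −F gives Δ = (0.100, 0.550).
Then the next iterate is (a, b)₁ = (-0.900, 0.050).

(-0.900, 0.050)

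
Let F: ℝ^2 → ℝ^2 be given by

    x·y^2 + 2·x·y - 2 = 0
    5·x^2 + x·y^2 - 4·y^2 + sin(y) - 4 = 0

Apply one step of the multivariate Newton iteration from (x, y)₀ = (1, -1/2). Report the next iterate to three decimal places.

At (1, -1/2): F = (-2.750, -0.22943).
Jacobian J = [[y^2 + 2·y, 2·x·y + 2·x], [10·x + y^2, 2·x·y - 8·y + cos(y)]].
At the point, J = [[-0.750, 1.000], [10.250, 3.87758]] (det J = -13.15819).
Solving J·Δ = −F gives Δ = (-0.793, 2.155).
Then the next iterate is (x, y)₁ = (0.207, 1.655).

(0.207, 1.655)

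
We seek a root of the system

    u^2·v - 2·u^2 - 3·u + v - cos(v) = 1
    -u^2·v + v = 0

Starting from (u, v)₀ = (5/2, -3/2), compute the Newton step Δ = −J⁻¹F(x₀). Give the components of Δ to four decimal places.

(-1.9508, -1.2869)

At (5/2, -3/2): F = (-31.945737, 7.8750).
Jacobian J = [[2·u·v - 4·u - 3, u^2 + sin(v) + 1], [-2·u·v, -u^2 + 1]].
At the point, J = [[-20.5000, 6.252505], [7.5000, -5.2500]] (det J = 60.731212).
Solving J·Δ = −F gives Δ = (-1.9508, -1.2869).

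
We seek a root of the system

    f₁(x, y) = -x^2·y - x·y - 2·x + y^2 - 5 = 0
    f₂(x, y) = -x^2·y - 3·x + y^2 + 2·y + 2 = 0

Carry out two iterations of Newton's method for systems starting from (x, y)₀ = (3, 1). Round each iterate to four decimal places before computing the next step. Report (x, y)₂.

At (3, 1): F = (-22.0000, -13.0000).
Jacobian J = [[-2·x·y - y - 2, -x^2 - x + 2·y], [-2·x·y - 3, -x^2 + 2·y + 2]].
At the point, J = [[-9.0000, -10.0000], [-9.0000, -5.0000]] (det J = -45.0000).
Solving J·Δ = −F gives Δ = (-0.4444, -1.8000).
Then the next iterate is (x, y)₁ = (2.5556, -0.8000).
Round to (2.5556, -0.8000) and repeat: F = (-2.201847, -1.401927), J = [[2.888960, -10.686691], [1.088960, -6.131091]].
Δ = (-0.2440, -0.2720), so (x, y)₂ = (2.3116, -1.0720).

(2.3116, -1.0720)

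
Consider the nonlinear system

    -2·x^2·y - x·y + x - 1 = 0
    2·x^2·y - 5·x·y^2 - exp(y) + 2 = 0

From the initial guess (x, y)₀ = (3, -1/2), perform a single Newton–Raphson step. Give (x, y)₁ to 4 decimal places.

At (3, -1/2): F = (12.5000, -11.356531).
Jacobian J = [[-4·x·y - y + 1, -2·x^2 - x], [4·x·y - 5·y^2, 2·x^2 - 10·x·y - exp(y)]].
At the point, J = [[7.5000, -21.0000], [-7.2500, 32.393469]] (det J = 90.701020).
Solving J·Δ = −F gives Δ = (-1.8349, -0.0601).
Then the next iterate is (x, y)₁ = (1.1651, -0.5601).

(1.1651, -0.5601)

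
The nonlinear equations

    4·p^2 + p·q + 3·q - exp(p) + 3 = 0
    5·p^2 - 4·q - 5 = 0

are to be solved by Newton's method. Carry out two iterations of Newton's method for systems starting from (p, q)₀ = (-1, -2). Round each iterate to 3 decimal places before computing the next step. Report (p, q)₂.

At (-1, -2): F = (2.63212, 8.000).
Jacobian J = [[8·p + q - exp(p), p + 3], [10·p, -4]].
At the point, J = [[-10.36788, 2.000], [-10.000, -4.000]] (det J = 61.47152).
Solving J·Δ = −F gives Δ = (0.432, 0.921).
Then the next iterate is (p, q)₁ = (-0.568, -1.079).
Round to (-0.568, -1.079) and repeat: F = (1.09971, 0.92912), J = [[-6.18966, 2.432], [-5.680, -4.000]].
Δ = (0.173, -0.013), so (p, q)₂ = (-0.395, -1.092).

(-0.395, -1.092)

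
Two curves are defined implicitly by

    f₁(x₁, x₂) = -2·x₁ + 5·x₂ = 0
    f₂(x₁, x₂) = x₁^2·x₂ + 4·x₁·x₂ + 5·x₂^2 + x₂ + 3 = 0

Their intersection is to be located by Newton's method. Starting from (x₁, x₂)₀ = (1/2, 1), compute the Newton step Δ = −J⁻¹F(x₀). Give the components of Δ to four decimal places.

(-0.0631, -0.8252)

At (1/2, 1): F = (4.0000, 11.2500).
Jacobian J = [[-2, 5], [2·x₁·x₂ + 4·x₂, x₁^2 + 4·x₁ + 10·x₂ + 1]].
At the point, J = [[-2.0000, 5.0000], [5.0000, 13.2500]] (det J = -51.5000).
Solving J·Δ = −F gives Δ = (-0.0631, -0.8252).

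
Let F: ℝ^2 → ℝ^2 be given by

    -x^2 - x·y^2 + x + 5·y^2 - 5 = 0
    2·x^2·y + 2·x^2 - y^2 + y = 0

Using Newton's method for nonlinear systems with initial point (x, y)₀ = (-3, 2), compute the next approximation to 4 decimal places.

At (-3, 2): F = (15.0000, 52.0000).
Jacobian J = [[-2·x - y^2 + 1, -2·x·y + 10·y], [4·x·y + 4·x, 2·x^2 - 2·y + 1]].
At the point, J = [[3.0000, 32.0000], [-36.0000, 15.0000]] (det J = 1197.0000).
Solving J·Δ = −F gives Δ = (1.2022, -0.5815).
Then the next iterate is (x, y)₁ = (-1.7978, 1.4185).

(-1.7978, 1.4185)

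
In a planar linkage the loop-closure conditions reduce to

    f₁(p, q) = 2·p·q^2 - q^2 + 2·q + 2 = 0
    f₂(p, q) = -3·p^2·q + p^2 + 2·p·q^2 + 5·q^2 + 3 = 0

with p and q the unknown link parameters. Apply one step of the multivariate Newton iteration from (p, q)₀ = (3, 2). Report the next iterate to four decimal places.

(2.3581, 1.0516)

At (3, 2): F = (26.0000, 2.0000).
Jacobian J = [[2·q^2, 4·p·q - 2·q + 2], [-6·p·q + 2·p + 2·q^2, -3·p^2 + 4·p·q + 10·q]].
At the point, J = [[8.0000, 22.0000], [-22.0000, 17.0000]] (det J = 620.0000).
Solving J·Δ = −F gives Δ = (-0.6419, -0.9484).
Then the next iterate is (p, q)₁ = (2.3581, 1.0516).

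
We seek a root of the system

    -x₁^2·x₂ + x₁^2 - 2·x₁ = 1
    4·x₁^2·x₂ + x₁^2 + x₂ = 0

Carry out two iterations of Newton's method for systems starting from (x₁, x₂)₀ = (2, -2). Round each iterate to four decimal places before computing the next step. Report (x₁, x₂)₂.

(2.0195, -0.2356)

At (2, -2): F = (7.0000, -30.0000).
Jacobian J = [[-2·x₁·x₂ + 2·x₁ - 2, -x₁^2], [8·x₁·x₂ + 2·x₁, 4·x₁^2 + 1]].
At the point, J = [[10.0000, -4.0000], [-28.0000, 17.0000]] (det J = 58.0000).
Solving J·Δ = −F gives Δ = (0.0172, 1.7931).
Then the next iterate is (x₁, x₂)₁ = (2.0172, -0.2069).
Round to (2.0172, -0.2069) and repeat: F = (-0.123408, 0.494612), J = [[2.869117, -4.069096], [0.695531, 17.276383]].
Δ = (0.0023, -0.0287), so (x₁, x₂)₂ = (2.0195, -0.2356).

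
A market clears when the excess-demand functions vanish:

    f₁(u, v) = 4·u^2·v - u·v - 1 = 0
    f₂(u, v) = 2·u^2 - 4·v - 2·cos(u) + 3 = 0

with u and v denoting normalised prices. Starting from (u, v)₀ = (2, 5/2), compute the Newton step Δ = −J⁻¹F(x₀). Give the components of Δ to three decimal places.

(-0.562, -0.922)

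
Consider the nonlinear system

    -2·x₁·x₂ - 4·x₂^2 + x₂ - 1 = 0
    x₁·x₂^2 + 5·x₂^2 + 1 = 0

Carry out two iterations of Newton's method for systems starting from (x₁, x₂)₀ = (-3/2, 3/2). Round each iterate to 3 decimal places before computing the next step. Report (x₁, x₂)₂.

At (-3/2, 3/2): F = (-4.000, 8.875).
Jacobian J = [[-2·x₂, -2·x₁ - 8·x₂ + 1], [x₂^2, 2·x₁·x₂ + 10·x₂]].
At the point, J = [[-3.000, -8.000], [2.250, 10.500]] (det J = -13.500).
Solving J·Δ = −F gives Δ = (2.148, -1.306).
Then the next iterate is (x₁, x₂)₁ = (0.648, 0.194).
Round to (0.648, 0.194) and repeat: F = (-1.20797, 1.21257), J = [[-0.388, -1.848], [0.03764, 2.19142]].
Δ = (-0.520, -0.544), so (x₁, x₂)₂ = (0.128, -0.350).

(0.128, -0.350)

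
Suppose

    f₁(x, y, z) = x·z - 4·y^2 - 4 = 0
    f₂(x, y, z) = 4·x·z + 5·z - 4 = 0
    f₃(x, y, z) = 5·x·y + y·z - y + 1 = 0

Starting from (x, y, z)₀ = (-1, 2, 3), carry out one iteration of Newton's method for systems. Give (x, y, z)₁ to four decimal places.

(-0.9108, 0.5836, 2.9294)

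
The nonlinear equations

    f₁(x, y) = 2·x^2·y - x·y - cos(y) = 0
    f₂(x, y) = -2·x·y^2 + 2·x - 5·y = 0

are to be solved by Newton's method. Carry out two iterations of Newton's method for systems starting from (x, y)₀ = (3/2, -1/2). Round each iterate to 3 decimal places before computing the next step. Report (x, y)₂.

At (3/2, -1/2): F = (-2.37758, 4.750).
Jacobian J = [[4·x·y - y, 2·x^2 - x + sin(y)], [-2·y^2 + 2, -4·x·y - 5]].
At the point, J = [[-2.500, 2.52057], [1.500, -2.000]] (det J = 1.21914).
Solving J·Δ = −F gives Δ = (5.920, 6.815).
Then the next iterate is (x, y)₁ = (7.420, 6.315).
Round to (7.420, 6.315) and repeat: F = (647.50554, -608.54270), J = [[181.11420, 102.72461], [-77.75845, -192.42920]].
Δ = (-2.311, -2.229), so (x, y)₂ = (5.109, 4.086).

(5.109, 4.086)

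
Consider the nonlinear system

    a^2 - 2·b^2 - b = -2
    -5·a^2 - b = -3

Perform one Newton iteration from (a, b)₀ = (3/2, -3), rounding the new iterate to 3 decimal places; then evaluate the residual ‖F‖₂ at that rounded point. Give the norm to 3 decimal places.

2.380

At (3/2, -3): F = (-10.750, -5.250).
Jacobian J = [[2·a, -4·b - 1], [-10·a, -1]].
At the point, J = [[3.000, 11.000], [-15.000, -1.000]] (det J = 162.000).
Solving J·Δ = −F gives Δ = (-0.423, 1.093).
Then the next iterate is (a, b)₁ = (1.077, -1.907).
Re-evaluating at (1.077, -1.907): F = (-2.20637, -0.89264), so ‖F‖₂ = 2.380.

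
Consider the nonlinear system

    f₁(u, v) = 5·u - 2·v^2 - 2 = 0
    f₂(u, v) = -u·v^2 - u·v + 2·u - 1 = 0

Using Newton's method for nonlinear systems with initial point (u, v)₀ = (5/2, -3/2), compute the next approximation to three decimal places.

(1.514, -1.679)

At (5/2, -3/2): F = (6.000, 2.125).
Jacobian J = [[5, -4·v], [-v^2 - v + 2, -2·u·v - u]].
At the point, J = [[5.000, 6.000], [1.250, 5.000]] (det J = 17.500).
Solving J·Δ = −F gives Δ = (-0.986, -0.179).
Then the next iterate is (u, v)₁ = (1.514, -1.679).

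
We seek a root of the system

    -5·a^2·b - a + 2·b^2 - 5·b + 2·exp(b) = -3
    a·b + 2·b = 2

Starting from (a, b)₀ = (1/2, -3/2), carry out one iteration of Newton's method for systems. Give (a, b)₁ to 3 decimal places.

(-17.237, -9.842)

At (1/2, -3/2): F = (16.82126, -5.750).
Jacobian J = [[-10·a·b - 1, -5·a^2 + 4·b + 2·exp(b) - 5], [b, a + 2]].
At the point, J = [[6.500, -11.80374], [-1.500, 2.500]] (det J = -1.45561).
Solving J·Δ = −F gives Δ = (-17.737, -8.342).
Then the next iterate is (a, b)₁ = (-17.237, -9.842).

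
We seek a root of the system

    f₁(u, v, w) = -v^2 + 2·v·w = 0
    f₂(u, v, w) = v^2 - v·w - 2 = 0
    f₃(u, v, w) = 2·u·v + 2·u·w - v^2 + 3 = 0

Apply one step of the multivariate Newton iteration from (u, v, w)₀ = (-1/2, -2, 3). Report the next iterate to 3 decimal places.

At (-1/2, -2, 3): F = (-16.000, 8.000, -2.000).
Jacobian J = [[0, -2·v + 2·w, 2·v], [0, 2·v - w, -v], [2·v + 2·w, 2·u - 2·v, 2·u]].
At the point, J = [[0.000, 10.000, -4.000], [0.000, -7.000, 2.000], [2.000, 3.000, -1.000]] (det J = -16.000).
Solving J·Δ = −F gives Δ = (-1.000, 0.000, -4.000).
Then the next iterate is (u, v, w)₁ = (-1.500, -2.000, -1.000).

(-1.500, -2.000, -1.000)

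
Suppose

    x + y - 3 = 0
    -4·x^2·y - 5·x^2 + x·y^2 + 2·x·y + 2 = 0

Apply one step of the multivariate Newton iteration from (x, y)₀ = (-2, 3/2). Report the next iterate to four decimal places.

(-0.0930, 3.0930)

At (-2, 3/2): F = (-3.5000, -52.5000).
Jacobian J = [[1, 1], [-8·x·y - 10·x + y^2 + 2·y, -4·x^2 + 2·x·y + 2·x]].
At the point, J = [[1.0000, 1.0000], [49.2500, -26.0000]] (det J = -75.2500).
Solving J·Δ = −F gives Δ = (1.9070, 1.5930).
Then the next iterate is (x, y)₁ = (-0.0930, 3.0930).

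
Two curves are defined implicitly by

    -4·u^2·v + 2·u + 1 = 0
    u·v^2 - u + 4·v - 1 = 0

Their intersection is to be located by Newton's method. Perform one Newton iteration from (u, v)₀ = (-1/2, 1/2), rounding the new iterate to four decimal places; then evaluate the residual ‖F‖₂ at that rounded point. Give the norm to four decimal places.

At (-1/2, 1/2): F = (-0.5000, 1.3750).
Jacobian J = [[-8·u·v + 2, -4·u^2], [v^2 - 1, 2·u·v + 4]].
At the point, J = [[4.0000, -1.0000], [-0.7500, 3.5000]] (det J = 13.2500).
Solving J·Δ = −F gives Δ = (0.0283, -0.3868).
Then the next iterate is (u, v)₁ = (-0.4717, 0.1132).
Re-evaluating at (-0.4717, 0.1132): F = (-0.044148, -0.081544), so ‖F‖₂ = 0.0927.

0.0927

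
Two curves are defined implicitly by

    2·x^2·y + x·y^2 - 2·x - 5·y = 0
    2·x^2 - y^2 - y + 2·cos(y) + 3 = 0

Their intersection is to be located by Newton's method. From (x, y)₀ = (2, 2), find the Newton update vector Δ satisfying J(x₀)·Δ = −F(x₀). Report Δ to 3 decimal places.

At (2, 2): F = (10.000, 4.16771).
Jacobian J = [[4·x·y + y^2 - 2, 2·x^2 + 2·x·y - 5], [4·x, -2·y - 2·sin(y) - 1]].
At the point, J = [[18.000, 11.000], [8.000, -6.81859]] (det J = -210.73471).
Solving J·Δ = −F gives Δ = (-0.541, -0.024).

(-0.541, -0.024)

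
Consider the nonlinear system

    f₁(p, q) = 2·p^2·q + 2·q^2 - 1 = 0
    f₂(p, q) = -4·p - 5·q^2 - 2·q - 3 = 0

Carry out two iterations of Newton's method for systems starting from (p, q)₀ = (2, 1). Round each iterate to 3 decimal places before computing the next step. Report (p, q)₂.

At (2, 1): F = (9.000, -18.000).
Jacobian J = [[4·p·q, 2·p^2 + 4·q], [-4, -10·q - 2]].
At the point, J = [[8.000, 12.000], [-4.000, -12.000]] (det J = -48.000).
Solving J·Δ = −F gives Δ = (2.250, -2.250).
Then the next iterate is (p, q)₁ = (4.250, -1.250).
Round to (4.250, -1.250) and repeat: F = (-43.03125, -25.31250), J = [[-21.250, 31.125], [-4.000, 10.500]].
Δ = (3.407, 3.709), so (p, q)₂ = (7.657, 2.459).

(7.657, 2.459)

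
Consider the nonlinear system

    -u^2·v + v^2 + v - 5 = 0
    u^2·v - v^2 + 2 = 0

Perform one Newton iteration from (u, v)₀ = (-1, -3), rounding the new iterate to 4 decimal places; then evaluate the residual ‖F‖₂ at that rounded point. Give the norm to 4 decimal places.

At (-1, -3): F = (4.0000, -10.0000).
Jacobian J = [[-2·u·v, -u^2 + 2·v + 1], [2·u·v, u^2 - 2·v]].
At the point, J = [[-6.0000, -6.0000], [6.0000, 7.0000]] (det J = -6.0000).
Solving J·Δ = −F gives Δ = (-5.3333, 6.0000).
Then the next iterate is (u, v)₁ = (-6.3333, 3.0000).
Re-evaluating at (-6.3333, 3.0000): F = (-113.332067, 113.332067), so ‖F‖₂ = 160.2757.

160.2757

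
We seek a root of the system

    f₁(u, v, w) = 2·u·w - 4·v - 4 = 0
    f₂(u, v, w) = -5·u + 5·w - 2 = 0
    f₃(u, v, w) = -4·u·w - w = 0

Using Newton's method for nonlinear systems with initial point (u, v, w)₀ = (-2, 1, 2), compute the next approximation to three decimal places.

(-13.200, 0.600, -12.800)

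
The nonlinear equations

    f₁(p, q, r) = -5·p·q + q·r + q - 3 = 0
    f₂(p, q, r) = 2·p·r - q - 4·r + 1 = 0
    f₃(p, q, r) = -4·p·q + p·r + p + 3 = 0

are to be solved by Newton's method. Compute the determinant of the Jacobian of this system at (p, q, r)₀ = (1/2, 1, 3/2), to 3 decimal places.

25.000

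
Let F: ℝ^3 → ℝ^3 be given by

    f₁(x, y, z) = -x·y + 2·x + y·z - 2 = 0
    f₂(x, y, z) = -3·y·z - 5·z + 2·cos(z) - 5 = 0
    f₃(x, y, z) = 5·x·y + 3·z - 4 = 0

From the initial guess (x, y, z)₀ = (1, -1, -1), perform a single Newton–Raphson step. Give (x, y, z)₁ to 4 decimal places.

(2.7930, 0.1719, 4.0351)

At (1, -1, -1): F = (2.0000, -1.919395, -12.0000).
Jacobian J = [[-y + 2, -x + z, y], [0, -3·z, -3·y - 2·sin(z) - 5], [5·y, 5·x, 3]].
At the point, J = [[3.0000, -2.0000, -1.0000], [0.0000, 3.0000, -0.317058], [-5.0000, 5.0000, 3.0000]] (det J = 13.585290).
Solving J·Δ = −F gives Δ = (1.7930, 1.1719, 5.0351).
Then the next iterate is (x, y, z)₁ = (2.7930, 0.1719, 4.0351).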